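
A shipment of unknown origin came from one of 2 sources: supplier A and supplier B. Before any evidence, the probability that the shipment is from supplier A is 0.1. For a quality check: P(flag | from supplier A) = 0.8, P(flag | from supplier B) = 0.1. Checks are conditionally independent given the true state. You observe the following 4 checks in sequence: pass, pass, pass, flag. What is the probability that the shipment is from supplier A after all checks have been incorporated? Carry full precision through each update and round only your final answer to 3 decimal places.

Each posterior becomes the prior for the next update.
After 'pass': P(supplier A) = 0.2·0.1000 / (0.2·0.1000 + 0.9·0.9000) ≈ 0.0241
After 'pass': P(supplier A) = 0.2·0.0241 / (0.2·0.0241 + 0.9·0.9759) ≈ 0.0055
After 'pass': P(supplier A) = 0.2·0.0055 / (0.2·0.0055 + 0.9·0.9945) ≈ 0.0012
After 'flag': P(supplier A) = 0.8·0.0012 / (0.8·0.0012 + 0.1·0.9988) ≈ 0.0097

0.010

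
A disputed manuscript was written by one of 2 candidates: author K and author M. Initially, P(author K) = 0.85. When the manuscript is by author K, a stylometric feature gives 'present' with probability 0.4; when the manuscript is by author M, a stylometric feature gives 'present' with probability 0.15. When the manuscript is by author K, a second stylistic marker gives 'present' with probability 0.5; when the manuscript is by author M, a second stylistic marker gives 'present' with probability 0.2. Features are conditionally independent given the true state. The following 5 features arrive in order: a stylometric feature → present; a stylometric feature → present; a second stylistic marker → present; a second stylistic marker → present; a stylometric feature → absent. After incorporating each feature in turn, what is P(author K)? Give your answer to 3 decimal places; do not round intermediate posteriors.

0.994

Each posterior becomes the prior for the next update.
After a stylometric feature='present': P(author K) = 0.4·0.8500 / (0.4·0.8500 + 0.15·0.1500) ≈ 0.9379
After a stylometric feature='present': P(author K) = 0.4·0.9379 / (0.4·0.9379 + 0.15·0.0621) ≈ 0.9758
After a second stylistic marker='present': P(author K) = 0.5·0.9758 / (0.5·0.9758 + 0.2·0.0242) ≈ 0.9902
After a second stylistic marker='present': P(author K) = 0.5·0.9902 / (0.5·0.9902 + 0.2·0.0098) ≈ 0.9960
After a stylometric feature='absent': P(author K) = 0.6·0.9960 / (0.6·0.9960 + 0.85·0.0040) ≈ 0.9944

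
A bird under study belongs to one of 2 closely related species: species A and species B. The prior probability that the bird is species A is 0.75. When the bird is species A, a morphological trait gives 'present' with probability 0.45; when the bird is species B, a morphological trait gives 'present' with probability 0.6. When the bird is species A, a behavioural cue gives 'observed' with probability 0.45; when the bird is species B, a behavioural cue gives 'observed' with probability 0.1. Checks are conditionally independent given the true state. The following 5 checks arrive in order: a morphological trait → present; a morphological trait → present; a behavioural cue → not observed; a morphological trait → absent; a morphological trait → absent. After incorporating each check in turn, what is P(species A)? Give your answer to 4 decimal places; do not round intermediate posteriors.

0.6610

After a morphological trait='present': P(species A) = 0.45·0.7500 / (0.45·0.7500 + 0.6·0.2500) ≈ 0.6923
After a morphological trait='present': P(species A) = 0.45·0.6923 / (0.45·0.6923 + 0.6·0.3077) ≈ 0.6279
After a behavioural cue='not observed': P(species A) = 0.55·0.6279 / (0.55·0.6279 + 0.9·0.3721) ≈ 0.5077
After a morphological trait='absent': P(species A) = 0.55·0.5077 / (0.55·0.5077 + 0.4·0.4923) ≈ 0.5864
After a morphological trait='absent': P(species A) = 0.55·0.5864 / (0.55·0.5864 + 0.4·0.4136) ≈ 0.6610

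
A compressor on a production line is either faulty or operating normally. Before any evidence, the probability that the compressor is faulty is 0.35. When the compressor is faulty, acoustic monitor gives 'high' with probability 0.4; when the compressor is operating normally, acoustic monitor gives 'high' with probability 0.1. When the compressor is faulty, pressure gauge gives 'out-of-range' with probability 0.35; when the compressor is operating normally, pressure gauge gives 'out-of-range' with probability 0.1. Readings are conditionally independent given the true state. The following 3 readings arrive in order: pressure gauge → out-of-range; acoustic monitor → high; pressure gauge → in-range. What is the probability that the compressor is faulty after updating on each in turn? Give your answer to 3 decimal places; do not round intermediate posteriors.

After pressure gauge='out-of-range': P(faulty) = 0.35·0.3500 / (0.35·0.3500 + 0.1·0.6500) ≈ 0.6533
After acoustic monitor='high': P(faulty) = 0.4·0.6533 / (0.4·0.6533 + 0.1·0.3467) ≈ 0.8829
After pressure gauge='in-range': P(faulty) = 0.65·0.8829 / (0.65·0.8829 + 0.9·0.1171) ≈ 0.8448

0.845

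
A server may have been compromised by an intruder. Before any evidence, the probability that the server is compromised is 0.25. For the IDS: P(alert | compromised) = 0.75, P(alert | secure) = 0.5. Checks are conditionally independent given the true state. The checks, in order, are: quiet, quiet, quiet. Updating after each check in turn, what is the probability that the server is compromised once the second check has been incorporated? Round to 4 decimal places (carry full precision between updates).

After 'quiet': P(compromised) = 0.25·0.2500 / (0.25·0.2500 + 0.5·0.7500) ≈ 0.1429
After 'quiet': P(compromised) = 0.25·0.1429 / (0.25·0.1429 + 0.5·0.8571) ≈ 0.0769

0.0769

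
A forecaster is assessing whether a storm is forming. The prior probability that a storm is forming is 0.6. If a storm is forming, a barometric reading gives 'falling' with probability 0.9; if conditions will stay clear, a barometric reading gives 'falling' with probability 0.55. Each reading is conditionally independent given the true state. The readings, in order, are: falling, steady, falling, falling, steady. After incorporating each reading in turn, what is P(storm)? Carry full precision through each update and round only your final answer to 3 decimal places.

Each posterior becomes the prior for the next update.
After 'falling': P(storm) = 0.9·0.6000 / (0.9·0.6000 + 0.55·0.4000) ≈ 0.7105
After 'steady': P(storm) = 0.1·0.7105 / (0.1·0.7105 + 0.45·0.2895) ≈ 0.3529
After 'falling': P(storm) = 0.9·0.3529 / (0.9·0.3529 + 0.55·0.6471) ≈ 0.4716
After 'falling': P(storm) = 0.9·0.4716 / (0.9·0.4716 + 0.55·0.5284) ≈ 0.5936
After 'steady': P(storm) = 0.1·0.5936 / (0.1·0.5936 + 0.45·0.4064) ≈ 0.2450

0.245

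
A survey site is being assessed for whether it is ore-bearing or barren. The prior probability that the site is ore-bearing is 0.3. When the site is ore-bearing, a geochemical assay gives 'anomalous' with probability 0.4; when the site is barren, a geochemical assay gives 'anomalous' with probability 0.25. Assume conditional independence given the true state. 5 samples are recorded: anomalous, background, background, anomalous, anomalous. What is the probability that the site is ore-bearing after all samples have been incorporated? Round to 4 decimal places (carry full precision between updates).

After 'anomalous': P(ore) = 0.4·0.3000 / (0.4·0.3000 + 0.25·0.7000) ≈ 0.4068
After 'background': P(ore) = 0.6·0.4068 / (0.6·0.4068 + 0.75·0.5932) ≈ 0.3542
After 'background': P(ore) = 0.6·0.3542 / (0.6·0.3542 + 0.75·0.6458) ≈ 0.3050
After 'anomalous': P(ore) = 0.4·0.3050 / (0.4·0.3050 + 0.25·0.6950) ≈ 0.4125
After 'anomalous': P(ore) = 0.4·0.4125 / (0.4·0.4125 + 0.25·0.5875) ≈ 0.5291

0.5291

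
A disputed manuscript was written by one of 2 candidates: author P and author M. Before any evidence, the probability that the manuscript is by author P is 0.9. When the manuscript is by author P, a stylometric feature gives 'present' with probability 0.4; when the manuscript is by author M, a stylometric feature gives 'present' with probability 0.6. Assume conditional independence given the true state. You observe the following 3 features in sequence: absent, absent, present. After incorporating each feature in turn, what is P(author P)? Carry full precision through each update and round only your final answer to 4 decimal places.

After 'absent': P(author P) = 0.6·0.9000 / (0.6·0.9000 + 0.4·0.1000) ≈ 0.9310
After 'absent': P(author P) = 0.6·0.9310 / (0.6·0.9310 + 0.4·0.0690) ≈ 0.9529
After 'present': P(author P) = 0.4·0.9529 / (0.4·0.9529 + 0.6·0.0471) ≈ 0.9310

0.9310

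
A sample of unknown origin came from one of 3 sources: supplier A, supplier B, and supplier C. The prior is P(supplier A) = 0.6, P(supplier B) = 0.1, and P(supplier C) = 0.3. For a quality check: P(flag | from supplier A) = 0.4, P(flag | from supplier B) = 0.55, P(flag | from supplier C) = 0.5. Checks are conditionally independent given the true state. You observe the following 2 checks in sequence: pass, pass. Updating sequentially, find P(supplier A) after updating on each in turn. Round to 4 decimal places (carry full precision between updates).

After 'pass': normaliser = 0.6·0.6000 + 0.45·0.1000 + 0.5·0.3000; P(supplier A) ≈ 0.6486, P(supplier B) ≈ 0.0811, P(supplier C) ≈ 0.2703
After 'pass': normaliser = 0.6·0.6486 + 0.45·0.0811 + 0.5·0.2703; P(supplier A) ≈ 0.6940, P(supplier B) ≈ 0.0651, P(supplier C) ≈ 0.2410

0.6940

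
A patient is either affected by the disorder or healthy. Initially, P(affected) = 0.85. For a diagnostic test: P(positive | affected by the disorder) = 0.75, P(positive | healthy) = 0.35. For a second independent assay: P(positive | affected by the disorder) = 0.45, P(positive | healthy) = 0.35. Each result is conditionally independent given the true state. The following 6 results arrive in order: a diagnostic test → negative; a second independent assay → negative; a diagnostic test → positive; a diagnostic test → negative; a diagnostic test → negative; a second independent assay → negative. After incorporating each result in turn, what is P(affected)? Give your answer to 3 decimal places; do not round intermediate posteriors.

0.331

After a diagnostic test='negative': P(affected) = 0.25·0.8500 / (0.25·0.8500 + 0.65·0.1500) ≈ 0.6855
After a second independent assay='negative': P(affected) = 0.55·0.6855 / (0.55·0.6855 + 0.65·0.3145) ≈ 0.6484
After a diagnostic test='positive': P(affected) = 0.75·0.6484 / (0.75·0.6484 + 0.35·0.3516) ≈ 0.7981
After a diagnostic test='negative': P(affected) = 0.25·0.7981 / (0.25·0.7981 + 0.65·0.2019) ≈ 0.6032
After a diagnostic test='negative': P(affected) = 0.25·0.6032 / (0.25·0.6032 + 0.65·0.3968) ≈ 0.3689
After a second independent assay='negative': P(affected) = 0.55·0.3689 / (0.55·0.3689 + 0.65·0.6311) ≈ 0.3309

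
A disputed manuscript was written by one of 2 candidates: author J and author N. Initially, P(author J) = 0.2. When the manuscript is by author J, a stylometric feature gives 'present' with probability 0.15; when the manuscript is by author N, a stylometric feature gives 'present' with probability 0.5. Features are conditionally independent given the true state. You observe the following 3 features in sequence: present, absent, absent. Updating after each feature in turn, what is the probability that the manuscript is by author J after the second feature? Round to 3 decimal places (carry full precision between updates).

After 'present': P(author J) = 0.15·0.2000 / (0.15·0.2000 + 0.5·0.8000) ≈ 0.0698
After 'absent': P(author J) = 0.85·0.0698 / (0.85·0.0698 + 0.5·0.9302) ≈ 0.1131

0.113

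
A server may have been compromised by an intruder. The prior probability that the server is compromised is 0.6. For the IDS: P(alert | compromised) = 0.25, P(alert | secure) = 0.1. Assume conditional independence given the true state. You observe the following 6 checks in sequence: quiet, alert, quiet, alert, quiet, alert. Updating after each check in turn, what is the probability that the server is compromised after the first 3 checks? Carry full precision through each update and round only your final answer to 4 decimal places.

0.7225

Apply Bayes' rule sequentially, carrying P(compromised) forward.
After 'quiet': P(compromised) = 0.75·0.6000 / (0.75·0.6000 + 0.9·0.4000) ≈ 0.5556
After 'alert': P(compromised) = 0.25·0.5556 / (0.25·0.5556 + 0.1·0.4444) ≈ 0.7576
After 'quiet': P(compromised) = 0.75·0.7576 / (0.75·0.7576 + 0.9·0.2424) ≈ 0.7225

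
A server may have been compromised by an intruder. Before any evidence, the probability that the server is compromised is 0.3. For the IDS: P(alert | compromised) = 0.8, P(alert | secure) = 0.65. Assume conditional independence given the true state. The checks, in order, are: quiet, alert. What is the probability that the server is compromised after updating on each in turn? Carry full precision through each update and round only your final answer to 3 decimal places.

0.232

Apply Bayes' rule sequentially, carrying P(compromised) forward.
After 'quiet': P(compromised) = 0.2·0.3000 / (0.2·0.3000 + 0.35·0.7000) ≈ 0.1967
After 'alert': P(compromised) = 0.8·0.1967 / (0.8·0.1967 + 0.65·0.8033) ≈ 0.2316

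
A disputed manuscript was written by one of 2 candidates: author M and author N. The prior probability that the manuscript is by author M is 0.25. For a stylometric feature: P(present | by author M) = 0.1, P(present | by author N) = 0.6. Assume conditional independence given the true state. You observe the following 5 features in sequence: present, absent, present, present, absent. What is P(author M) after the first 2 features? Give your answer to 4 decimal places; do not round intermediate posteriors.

After 'present': P(author M) = 0.1·0.2500 / (0.1·0.2500 + 0.6·0.7500) ≈ 0.0526
After 'absent': P(author M) = 0.9·0.0526 / (0.9·0.0526 + 0.4·0.9474) ≈ 0.1111

0.1111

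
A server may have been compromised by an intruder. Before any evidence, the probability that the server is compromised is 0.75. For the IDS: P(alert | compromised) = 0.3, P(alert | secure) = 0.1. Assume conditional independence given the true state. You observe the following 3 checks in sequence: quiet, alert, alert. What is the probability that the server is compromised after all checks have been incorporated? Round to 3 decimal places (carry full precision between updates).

0.955

After 'quiet': P(compromised) = 0.7·0.7500 / (0.7·0.7500 + 0.9·0.2500) ≈ 0.7000
After 'alert': P(compromised) = 0.3·0.7000 / (0.3·0.7000 + 0.1·0.3000) ≈ 0.8750
After 'alert': P(compromised) = 0.3·0.8750 / (0.3·0.8750 + 0.1·0.1250) ≈ 0.9545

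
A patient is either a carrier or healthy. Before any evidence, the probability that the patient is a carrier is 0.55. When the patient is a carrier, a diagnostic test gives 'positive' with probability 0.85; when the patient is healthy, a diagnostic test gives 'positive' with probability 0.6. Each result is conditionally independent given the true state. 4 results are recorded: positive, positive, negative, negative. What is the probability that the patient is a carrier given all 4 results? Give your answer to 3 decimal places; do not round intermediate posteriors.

After 'positive': P(carrier) = 0.85·0.5500 / (0.85·0.5500 + 0.6·0.4500) ≈ 0.6339
After 'positive': P(carrier) = 0.85·0.6339 / (0.85·0.6339 + 0.6·0.3661) ≈ 0.7104
After 'negative': P(carrier) = 0.15·0.7104 / (0.15·0.7104 + 0.4·0.2896) ≈ 0.4791
After 'negative': P(carrier) = 0.15·0.4791 / (0.15·0.4791 + 0.4·0.5209) ≈ 0.2565

0.256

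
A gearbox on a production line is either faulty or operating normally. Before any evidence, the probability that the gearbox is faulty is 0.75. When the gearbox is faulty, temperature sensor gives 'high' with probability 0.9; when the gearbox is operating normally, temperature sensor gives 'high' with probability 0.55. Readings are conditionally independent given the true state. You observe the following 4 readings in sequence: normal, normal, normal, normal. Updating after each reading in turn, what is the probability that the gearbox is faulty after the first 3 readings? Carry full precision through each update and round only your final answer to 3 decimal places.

0.032

After 'normal': P(faulty) = 0.1·0.7500 / (0.1·0.7500 + 0.45·0.2500) ≈ 0.4000
After 'normal': P(faulty) = 0.1·0.4000 / (0.1·0.4000 + 0.45·0.6000) ≈ 0.1290
After 'normal': P(faulty) = 0.1·0.1290 / (0.1·0.1290 + 0.45·0.8710) ≈ 0.0319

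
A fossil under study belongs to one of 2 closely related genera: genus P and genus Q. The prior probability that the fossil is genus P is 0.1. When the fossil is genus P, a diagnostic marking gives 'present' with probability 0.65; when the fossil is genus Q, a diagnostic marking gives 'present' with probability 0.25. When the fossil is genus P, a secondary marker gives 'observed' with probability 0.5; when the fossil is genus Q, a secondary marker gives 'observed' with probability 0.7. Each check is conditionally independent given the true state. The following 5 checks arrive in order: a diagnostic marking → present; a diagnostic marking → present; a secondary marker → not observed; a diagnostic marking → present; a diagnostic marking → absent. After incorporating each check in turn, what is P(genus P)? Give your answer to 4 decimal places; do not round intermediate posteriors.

After a diagnostic marking='present': P(genus P) = 0.65·0.1000 / (0.65·0.1000 + 0.25·0.9000) ≈ 0.2241
After a diagnostic marking='present': P(genus P) = 0.65·0.2241 / (0.65·0.2241 + 0.25·0.7759) ≈ 0.4289
After a secondary marker='not observed': P(genus P) = 0.5·0.4289 / (0.5·0.4289 + 0.3·0.5711) ≈ 0.5559
After a diagnostic marking='present': P(genus P) = 0.65·0.5559 / (0.65·0.5559 + 0.25·0.4441) ≈ 0.7650
After a diagnostic marking='absent': P(genus P) = 0.35·0.7650 / (0.35·0.7650 + 0.75·0.2350) ≈ 0.6030

0.6030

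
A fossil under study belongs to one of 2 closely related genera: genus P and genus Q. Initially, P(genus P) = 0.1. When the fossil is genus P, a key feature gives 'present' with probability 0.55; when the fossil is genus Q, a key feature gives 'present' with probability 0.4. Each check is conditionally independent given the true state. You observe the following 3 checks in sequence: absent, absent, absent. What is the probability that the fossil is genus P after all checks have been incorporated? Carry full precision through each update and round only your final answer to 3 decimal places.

0.045

After 'absent': P(genus P) = 0.45·0.1000 / (0.45·0.1000 + 0.6·0.9000) ≈ 0.0769
After 'absent': P(genus P) = 0.45·0.0769 / (0.45·0.0769 + 0.6·0.9231) ≈ 0.0588
After 'absent': P(genus P) = 0.45·0.0588 / (0.45·0.0588 + 0.6·0.9412) ≈ 0.0448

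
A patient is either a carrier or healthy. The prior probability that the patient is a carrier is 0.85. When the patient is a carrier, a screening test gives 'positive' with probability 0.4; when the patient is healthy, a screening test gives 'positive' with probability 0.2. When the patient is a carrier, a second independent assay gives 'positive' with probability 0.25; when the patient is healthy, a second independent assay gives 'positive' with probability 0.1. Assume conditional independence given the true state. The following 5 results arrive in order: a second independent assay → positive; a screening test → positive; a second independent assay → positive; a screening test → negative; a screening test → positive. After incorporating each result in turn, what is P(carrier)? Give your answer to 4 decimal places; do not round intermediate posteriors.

0.9907

After a second independent assay='positive': P(carrier) = 0.25·0.8500 / (0.25·0.8500 + 0.1·0.1500) ≈ 0.9341
After a screening test='positive': P(carrier) = 0.4·0.9341 / (0.4·0.9341 + 0.2·0.0659) ≈ 0.9659
After a second independent assay='positive': P(carrier) = 0.25·0.9659 / (0.25·0.9659 + 0.1·0.0341) ≈ 0.9861
After a screening test='negative': P(carrier) = 0.6·0.9861 / (0.6·0.9861 + 0.8·0.0139) ≈ 0.9815
After a screening test='positive': P(carrier) = 0.4·0.9815 / (0.4·0.9815 + 0.2·0.0185) ≈ 0.9907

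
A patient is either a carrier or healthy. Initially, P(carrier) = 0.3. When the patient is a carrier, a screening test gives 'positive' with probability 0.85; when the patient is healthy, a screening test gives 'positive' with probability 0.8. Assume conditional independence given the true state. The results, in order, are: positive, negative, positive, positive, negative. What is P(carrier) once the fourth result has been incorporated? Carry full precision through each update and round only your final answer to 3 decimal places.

After 'positive': P(carrier) = 0.85·0.3000 / (0.85·0.3000 + 0.8·0.7000) ≈ 0.3129
After 'negative': P(carrier) = 0.15·0.3129 / (0.15·0.3129 + 0.2·0.6871) ≈ 0.2546
After 'positive': P(carrier) = 0.85·0.2546 / (0.85·0.2546 + 0.8·0.7454) ≈ 0.2663
After 'positive': P(carrier) = 0.85·0.2663 / (0.85·0.2663 + 0.8·0.7337) ≈ 0.2783

0.278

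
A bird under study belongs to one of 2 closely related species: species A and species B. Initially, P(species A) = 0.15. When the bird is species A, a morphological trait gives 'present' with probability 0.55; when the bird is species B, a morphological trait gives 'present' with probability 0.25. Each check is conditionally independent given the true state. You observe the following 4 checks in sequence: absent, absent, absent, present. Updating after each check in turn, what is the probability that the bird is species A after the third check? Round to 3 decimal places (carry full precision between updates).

After 'absent': P(species A) = 0.45·0.1500 / (0.45·0.1500 + 0.75·0.8500) ≈ 0.0957
After 'absent': P(species A) = 0.45·0.0957 / (0.45·0.0957 + 0.75·0.9043) ≈ 0.0597
After 'absent': P(species A) = 0.45·0.0597 / (0.45·0.0597 + 0.75·0.9403) ≈ 0.0367

0.037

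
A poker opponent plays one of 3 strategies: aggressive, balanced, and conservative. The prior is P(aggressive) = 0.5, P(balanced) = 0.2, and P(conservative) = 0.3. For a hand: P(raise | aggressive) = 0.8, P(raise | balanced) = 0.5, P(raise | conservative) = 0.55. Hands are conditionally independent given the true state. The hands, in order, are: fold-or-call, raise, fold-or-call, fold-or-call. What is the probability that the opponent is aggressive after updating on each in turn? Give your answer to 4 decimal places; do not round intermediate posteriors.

After 'fold-or-call': normaliser = 0.2·0.5000 + 0.5·0.2000 + 0.45·0.3000; P(aggressive) ≈ 0.2985, P(balanced) ≈ 0.2985, P(conservative) ≈ 0.4030
After 'raise': normaliser = 0.8·0.2985 + 0.5·0.2985 + 0.55·0.4030; P(aggressive) ≈ 0.3917, P(balanced) ≈ 0.2448, P(conservative) ≈ 0.3635
After 'fold-or-call': normaliser = 0.2·0.3917 + 0.5·0.2448 + 0.45·0.3635; P(aggressive) ≈ 0.2150, P(balanced) ≈ 0.3360, P(conservative) ≈ 0.4490
After 'fold-or-call': normaliser = 0.2·0.2150 + 0.5·0.3360 + 0.45·0.4490; P(aggressive) ≈ 0.1041, P(balanced) ≈ 0.4067, P(conservative) ≈ 0.4892

0.1041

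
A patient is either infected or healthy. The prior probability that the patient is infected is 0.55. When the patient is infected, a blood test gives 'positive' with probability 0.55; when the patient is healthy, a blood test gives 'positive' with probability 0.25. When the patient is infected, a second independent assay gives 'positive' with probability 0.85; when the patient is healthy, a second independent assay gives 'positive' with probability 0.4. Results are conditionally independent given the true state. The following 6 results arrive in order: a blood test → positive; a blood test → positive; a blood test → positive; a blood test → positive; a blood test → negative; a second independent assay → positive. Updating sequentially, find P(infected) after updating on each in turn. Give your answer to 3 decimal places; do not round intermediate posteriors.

0.973

After a blood test='positive': P(infected) = 0.55·0.5500 / (0.55·0.5500 + 0.25·0.4500) ≈ 0.7289
After a blood test='positive': P(infected) = 0.55·0.7289 / (0.55·0.7289 + 0.25·0.2711) ≈ 0.8554
After a blood test='positive': P(infected) = 0.55·0.8554 / (0.55·0.8554 + 0.25·0.1446) ≈ 0.9286
After a blood test='positive': P(infected) = 0.55·0.9286 / (0.55·0.9286 + 0.25·0.0714) ≈ 0.9663
After a blood test='negative': P(infected) = 0.45·0.9663 / (0.45·0.9663 + 0.75·0.0337) ≈ 0.9450
After a second independent assay='positive': P(infected) = 0.85·0.9450 / (0.85·0.9450 + 0.4·0.0550) ≈ 0.9733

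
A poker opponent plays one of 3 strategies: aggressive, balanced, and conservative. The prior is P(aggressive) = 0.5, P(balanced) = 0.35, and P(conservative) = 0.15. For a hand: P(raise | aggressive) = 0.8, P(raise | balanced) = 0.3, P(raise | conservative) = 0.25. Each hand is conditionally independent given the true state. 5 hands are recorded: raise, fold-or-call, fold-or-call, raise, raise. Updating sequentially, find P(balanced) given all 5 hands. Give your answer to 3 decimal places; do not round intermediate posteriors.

0.286

After 'raise': normaliser = 0.8·0.5000 + 0.3·0.3500 + 0.25·0.1500; P(aggressive) ≈ 0.7373, P(balanced) ≈ 0.1935, P(conservative) ≈ 0.0691
After 'fold-or-call': normaliser = 0.2·0.7373 + 0.7·0.1935 + 0.75·0.0691; P(aggressive) ≈ 0.4405, P(balanced) ≈ 0.4047, P(conservative) ≈ 0.1549
After 'fold-or-call': normaliser = 0.2·0.4405 + 0.7·0.4047 + 0.75·0.1549; P(aggressive) ≈ 0.1807, P(balanced) ≈ 0.5811, P(conservative) ≈ 0.2382
After 'raise': normaliser = 0.8·0.1807 + 0.3·0.5811 + 0.25·0.2382; P(aggressive) ≈ 0.3820, P(balanced) ≈ 0.4606, P(conservative) ≈ 0.1574
After 'raise': normaliser = 0.8·0.3820 + 0.3·0.4606 + 0.25·0.1574; P(aggressive) ≈ 0.6325, P(balanced) ≈ 0.2860, P(conservative) ≈ 0.0814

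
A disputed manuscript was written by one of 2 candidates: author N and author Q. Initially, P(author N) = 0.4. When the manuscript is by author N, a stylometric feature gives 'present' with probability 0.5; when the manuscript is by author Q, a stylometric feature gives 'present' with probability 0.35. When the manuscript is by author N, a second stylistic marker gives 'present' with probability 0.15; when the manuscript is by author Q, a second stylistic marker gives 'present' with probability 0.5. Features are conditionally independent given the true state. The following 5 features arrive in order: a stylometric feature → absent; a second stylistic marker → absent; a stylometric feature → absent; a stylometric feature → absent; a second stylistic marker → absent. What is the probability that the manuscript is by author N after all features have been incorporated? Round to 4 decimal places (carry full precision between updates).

0.4672

Apply Bayes' rule sequentially, carrying P(author N) forward.
After a stylometric feature='absent': P(author N) = 0.5·0.4000 / (0.5·0.4000 + 0.65·0.6000) ≈ 0.3390
After a second stylistic marker='absent': P(author N) = 0.85·0.3390 / (0.85·0.3390 + 0.5·0.6610) ≈ 0.4658
After a stylometric feature='absent': P(author N) = 0.5·0.4658 / (0.5·0.4658 + 0.65·0.5342) ≈ 0.4014
After a stylometric feature='absent': P(author N) = 0.5·0.4014 / (0.5·0.4014 + 0.65·0.5986) ≈ 0.3403
After a second stylistic marker='absent': P(author N) = 0.85·0.3403 / (0.85·0.3403 + 0.5·0.6597) ≈ 0.4672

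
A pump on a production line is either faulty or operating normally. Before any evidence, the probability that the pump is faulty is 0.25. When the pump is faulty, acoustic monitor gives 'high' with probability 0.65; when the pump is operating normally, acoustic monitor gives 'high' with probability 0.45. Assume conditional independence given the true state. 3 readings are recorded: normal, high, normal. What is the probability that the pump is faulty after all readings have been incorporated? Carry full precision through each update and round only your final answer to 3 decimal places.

After 'normal': P(faulty) = 0.35·0.2500 / (0.35·0.2500 + 0.55·0.7500) ≈ 0.1750
After 'high': P(faulty) = 0.65·0.1750 / (0.65·0.1750 + 0.45·0.8250) ≈ 0.2345
After 'normal': P(faulty) = 0.35·0.2345 / (0.35·0.2345 + 0.55·0.7655) ≈ 0.1632

0.163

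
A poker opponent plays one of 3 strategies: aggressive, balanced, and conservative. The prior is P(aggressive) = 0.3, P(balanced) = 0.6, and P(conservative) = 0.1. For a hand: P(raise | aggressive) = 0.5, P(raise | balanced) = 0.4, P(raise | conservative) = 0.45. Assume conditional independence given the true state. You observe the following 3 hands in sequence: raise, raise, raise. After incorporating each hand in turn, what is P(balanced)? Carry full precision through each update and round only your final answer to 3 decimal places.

0.452

After 'raise': normaliser = 0.5·0.3000 + 0.4·0.6000 + 0.45·0.1000; P(aggressive) ≈ 0.3448, P(balanced) ≈ 0.5517, P(conservative) ≈ 0.1034
After 'raise': normaliser = 0.5·0.3448 + 0.4·0.5517 + 0.45·0.1034; P(aggressive) ≈ 0.3922, P(balanced) ≈ 0.5020, P(conservative) ≈ 0.1059
After 'raise': normaliser = 0.5·0.3922 + 0.4·0.5020 + 0.45·0.1059; P(aggressive) ≈ 0.4411, P(balanced) ≈ 0.4517, P(conservative) ≈ 0.1072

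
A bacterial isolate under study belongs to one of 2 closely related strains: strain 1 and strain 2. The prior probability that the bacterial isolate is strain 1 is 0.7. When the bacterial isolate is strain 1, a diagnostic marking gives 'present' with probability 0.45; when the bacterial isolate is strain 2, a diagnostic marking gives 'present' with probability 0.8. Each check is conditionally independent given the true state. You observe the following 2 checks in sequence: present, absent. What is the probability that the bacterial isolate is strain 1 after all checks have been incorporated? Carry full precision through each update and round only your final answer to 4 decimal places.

Each posterior becomes the prior for the next update.
After 'present': P(strain 1) = 0.45·0.7000 / (0.45·0.7000 + 0.8·0.3000) ≈ 0.5676
After 'absent': P(strain 1) = 0.55·0.5676 / (0.55·0.5676 + 0.2·0.4324) ≈ 0.7831

0.7831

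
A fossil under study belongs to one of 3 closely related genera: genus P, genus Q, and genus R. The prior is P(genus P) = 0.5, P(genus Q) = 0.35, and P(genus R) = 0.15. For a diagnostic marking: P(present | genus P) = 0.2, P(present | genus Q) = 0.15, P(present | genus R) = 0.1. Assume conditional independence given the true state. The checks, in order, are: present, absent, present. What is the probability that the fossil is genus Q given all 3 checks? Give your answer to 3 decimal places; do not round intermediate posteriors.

0.278

After 'present': normaliser = 0.2·0.5000 + 0.15·0.3500 + 0.1·0.1500; P(genus P) ≈ 0.5970, P(genus Q) ≈ 0.3134, P(genus R) ≈ 0.0896
After 'absent': normaliser = 0.8·0.5970 + 0.85·0.3134 + 0.9·0.0896; P(genus P) ≈ 0.5792, P(genus Q) ≈ 0.3231, P(genus R) ≈ 0.0977
After 'present': normaliser = 0.2·0.5792 + 0.15·0.3231 + 0.1·0.0977; P(genus P) ≈ 0.6655, P(genus Q) ≈ 0.2784, P(genus R) ≈ 0.0561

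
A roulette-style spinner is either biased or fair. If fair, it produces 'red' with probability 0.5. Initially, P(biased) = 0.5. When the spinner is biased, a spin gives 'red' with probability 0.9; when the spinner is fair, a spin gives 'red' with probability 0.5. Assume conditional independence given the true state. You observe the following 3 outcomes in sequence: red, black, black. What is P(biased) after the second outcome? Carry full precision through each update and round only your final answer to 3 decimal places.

After 'red': P(biased) = 0.9·0.5000 / (0.9·0.5000 + 0.5·0.5000) ≈ 0.6429
After 'black': P(biased) = 0.1·0.6429 / (0.1·0.6429 + 0.5·0.3571) ≈ 0.2647

0.265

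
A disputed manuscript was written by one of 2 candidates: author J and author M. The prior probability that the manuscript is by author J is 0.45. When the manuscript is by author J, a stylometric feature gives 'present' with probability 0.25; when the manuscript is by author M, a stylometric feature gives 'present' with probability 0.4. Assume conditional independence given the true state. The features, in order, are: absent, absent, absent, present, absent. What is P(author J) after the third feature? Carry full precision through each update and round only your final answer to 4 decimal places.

After 'absent': P(author J) = 0.75·0.4500 / (0.75·0.4500 + 0.6·0.5500) ≈ 0.5056
After 'absent': P(author J) = 0.75·0.5056 / (0.75·0.5056 + 0.6·0.4944) ≈ 0.5611
After 'absent': P(author J) = 0.75·0.5611 / (0.75·0.5611 + 0.6·0.4389) ≈ 0.6151

0.6151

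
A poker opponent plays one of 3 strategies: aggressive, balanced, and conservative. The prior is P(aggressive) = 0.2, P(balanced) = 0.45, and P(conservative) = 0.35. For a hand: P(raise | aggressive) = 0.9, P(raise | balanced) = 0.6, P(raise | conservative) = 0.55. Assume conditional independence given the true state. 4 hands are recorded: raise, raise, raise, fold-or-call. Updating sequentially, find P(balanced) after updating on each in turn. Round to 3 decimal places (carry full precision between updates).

After 'raise': normaliser = 0.9·0.2000 + 0.6·0.4500 + 0.55·0.3500; P(aggressive) ≈ 0.2802, P(balanced) ≈ 0.4202, P(conservative) ≈ 0.2996
After 'raise': normaliser = 0.9·0.2802 + 0.6·0.4202 + 0.55·0.2996; P(aggressive) ≈ 0.3769, P(balanced) ≈ 0.3769, P(conservative) ≈ 0.2463
After 'raise': normaliser = 0.9·0.3769 + 0.6·0.3769 + 0.55·0.2463; P(aggressive) ≈ 0.4840, P(balanced) ≈ 0.3227, P(conservative) ≈ 0.1933
After 'fold-or-call': normaliser = 0.1·0.4840 + 0.4·0.3227 + 0.45·0.1933; P(aggressive) ≈ 0.1830, P(balanced) ≈ 0.4880, P(conservative) ≈ 0.3289

0.488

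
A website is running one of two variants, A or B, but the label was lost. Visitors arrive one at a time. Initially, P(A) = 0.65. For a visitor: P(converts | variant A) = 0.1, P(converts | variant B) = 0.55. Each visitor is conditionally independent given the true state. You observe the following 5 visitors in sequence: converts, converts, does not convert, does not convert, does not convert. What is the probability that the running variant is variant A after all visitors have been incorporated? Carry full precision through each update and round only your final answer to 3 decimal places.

0.329

After 'converts': P(A) = 0.1·0.6500 / (0.1·0.6500 + 0.55·0.3500) ≈ 0.2524
After 'converts': P(A) = 0.1·0.2524 / (0.1·0.2524 + 0.55·0.7476) ≈ 0.0578
After 'does not convert': P(A) = 0.9·0.0578 / (0.9·0.0578 + 0.45·0.9422) ≈ 0.1094
After 'does not convert': P(A) = 0.9·0.1094 / (0.9·0.1094 + 0.45·0.8906) ≈ 0.1972
After 'does not convert': P(A) = 0.9·0.1972 / (0.9·0.1972 + 0.45·0.8028) ≈ 0.3294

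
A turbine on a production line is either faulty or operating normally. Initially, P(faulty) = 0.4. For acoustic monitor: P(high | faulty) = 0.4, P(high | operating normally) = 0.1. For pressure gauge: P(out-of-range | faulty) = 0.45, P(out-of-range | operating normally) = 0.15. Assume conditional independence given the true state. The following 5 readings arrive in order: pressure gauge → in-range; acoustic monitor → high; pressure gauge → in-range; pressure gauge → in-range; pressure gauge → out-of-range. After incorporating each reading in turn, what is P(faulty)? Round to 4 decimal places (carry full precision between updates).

0.6843

After pressure gauge='in-range': P(faulty) = 0.55·0.4000 / (0.55·0.4000 + 0.85·0.6000) ≈ 0.3014
After acoustic monitor='high': P(faulty) = 0.4·0.3014 / (0.4·0.3014 + 0.1·0.6986) ≈ 0.6331
After pressure gauge='in-range': P(faulty) = 0.55·0.6331 / (0.55·0.6331 + 0.85·0.3669) ≈ 0.5275
After pressure gauge='in-range': P(faulty) = 0.55·0.5275 / (0.55·0.5275 + 0.85·0.4725) ≈ 0.4194
After pressure gauge='out-of-range': P(faulty) = 0.45·0.4194 / (0.45·0.4194 + 0.15·0.5806) ≈ 0.6843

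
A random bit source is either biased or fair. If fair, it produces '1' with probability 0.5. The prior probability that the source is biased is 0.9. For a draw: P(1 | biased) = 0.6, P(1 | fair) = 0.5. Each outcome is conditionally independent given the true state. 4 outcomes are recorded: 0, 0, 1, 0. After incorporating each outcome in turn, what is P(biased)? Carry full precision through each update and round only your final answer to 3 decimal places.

0.847

After '0': P(biased) = 0.4·0.9000 / (0.4·0.9000 + 0.5·0.1000) ≈ 0.8780
After '0': P(biased) = 0.4·0.8780 / (0.4·0.8780 + 0.5·0.1220) ≈ 0.8521
After '1': P(biased) = 0.6·0.8521 / (0.6·0.8521 + 0.5·0.1479) ≈ 0.8736
After '0': P(biased) = 0.4·0.8736 / (0.4·0.8736 + 0.5·0.1264) ≈ 0.8469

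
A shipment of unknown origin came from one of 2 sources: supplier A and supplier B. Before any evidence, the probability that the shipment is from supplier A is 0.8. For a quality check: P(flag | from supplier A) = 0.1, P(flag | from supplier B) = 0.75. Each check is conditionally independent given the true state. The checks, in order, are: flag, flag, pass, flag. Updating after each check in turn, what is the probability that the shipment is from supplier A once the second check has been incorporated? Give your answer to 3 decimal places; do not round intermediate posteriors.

Apply Bayes' rule sequentially, carrying P(supplier A) forward.
After 'flag': P(supplier A) = 0.1·0.8000 / (0.1·0.8000 + 0.75·0.2000) ≈ 0.3478
After 'flag': P(supplier A) = 0.1·0.3478 / (0.1·0.3478 + 0.75·0.6522) ≈ 0.0664

0.066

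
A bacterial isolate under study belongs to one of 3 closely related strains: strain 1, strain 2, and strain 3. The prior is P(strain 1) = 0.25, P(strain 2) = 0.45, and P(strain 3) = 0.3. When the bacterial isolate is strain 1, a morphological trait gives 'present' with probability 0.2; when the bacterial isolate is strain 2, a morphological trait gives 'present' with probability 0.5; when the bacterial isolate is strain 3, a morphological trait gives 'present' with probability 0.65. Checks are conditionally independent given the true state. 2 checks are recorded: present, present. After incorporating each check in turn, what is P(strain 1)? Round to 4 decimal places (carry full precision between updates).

0.0401

After 'present': normaliser = 0.2·0.2500 + 0.5·0.4500 + 0.65·0.3000; P(strain 1) ≈ 0.1064, P(strain 2) ≈ 0.4787, P(strain 3) ≈ 0.4149
After 'present': normaliser = 0.2·0.1064 + 0.5·0.4787 + 0.65·0.4149; P(strain 1) ≈ 0.0401, P(strain 2) ≈ 0.4514, P(strain 3) ≈ 0.5085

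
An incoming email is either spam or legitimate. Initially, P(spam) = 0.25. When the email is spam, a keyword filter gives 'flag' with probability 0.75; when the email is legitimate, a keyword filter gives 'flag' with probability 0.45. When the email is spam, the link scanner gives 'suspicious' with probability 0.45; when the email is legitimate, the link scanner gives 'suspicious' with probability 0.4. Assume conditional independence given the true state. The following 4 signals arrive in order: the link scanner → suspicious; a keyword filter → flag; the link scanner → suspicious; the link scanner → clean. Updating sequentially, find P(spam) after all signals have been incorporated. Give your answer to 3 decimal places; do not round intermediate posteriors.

After the link scanner='suspicious': P(spam) = 0.45·0.2500 / (0.45·0.2500 + 0.4·0.7500) ≈ 0.2727
After a keyword filter='flag': P(spam) = 0.75·0.2727 / (0.75·0.2727 + 0.45·0.7273) ≈ 0.3846
After the link scanner='suspicious': P(spam) = 0.45·0.3846 / (0.45·0.3846 + 0.4·0.6154) ≈ 0.4128
After the link scanner='clean': P(spam) = 0.55·0.4128 / (0.55·0.4128 + 0.6·0.5872) ≈ 0.3919

0.392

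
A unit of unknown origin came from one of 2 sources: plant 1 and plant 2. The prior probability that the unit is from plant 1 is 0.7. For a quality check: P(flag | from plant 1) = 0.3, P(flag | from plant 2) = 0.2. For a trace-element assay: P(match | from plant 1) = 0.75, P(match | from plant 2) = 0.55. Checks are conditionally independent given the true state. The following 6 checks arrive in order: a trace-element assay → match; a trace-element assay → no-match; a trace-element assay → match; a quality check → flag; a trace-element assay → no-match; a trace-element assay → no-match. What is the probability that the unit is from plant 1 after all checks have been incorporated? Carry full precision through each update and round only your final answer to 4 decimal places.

After a trace-element assay='match': P(plant 1) = 0.75·0.7000 / (0.75·0.7000 + 0.55·0.3000) ≈ 0.7609
After a trace-element assay='no-match': P(plant 1) = 0.25·0.7609 / (0.25·0.7609 + 0.45·0.2391) ≈ 0.6387
After a trace-element assay='match': P(plant 1) = 0.75·0.6387 / (0.75·0.6387 + 0.55·0.3613) ≈ 0.7068
After a quality check='flag': P(plant 1) = 0.3·0.7068 / (0.3·0.7068 + 0.2·0.2932) ≈ 0.7833
After a trace-element assay='no-match': P(plant 1) = 0.25·0.7833 / (0.25·0.7833 + 0.45·0.2167) ≈ 0.6676
After a trace-element assay='no-match': P(plant 1) = 0.25·0.6676 / (0.25·0.6676 + 0.45·0.3324) ≈ 0.5274

0.5274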